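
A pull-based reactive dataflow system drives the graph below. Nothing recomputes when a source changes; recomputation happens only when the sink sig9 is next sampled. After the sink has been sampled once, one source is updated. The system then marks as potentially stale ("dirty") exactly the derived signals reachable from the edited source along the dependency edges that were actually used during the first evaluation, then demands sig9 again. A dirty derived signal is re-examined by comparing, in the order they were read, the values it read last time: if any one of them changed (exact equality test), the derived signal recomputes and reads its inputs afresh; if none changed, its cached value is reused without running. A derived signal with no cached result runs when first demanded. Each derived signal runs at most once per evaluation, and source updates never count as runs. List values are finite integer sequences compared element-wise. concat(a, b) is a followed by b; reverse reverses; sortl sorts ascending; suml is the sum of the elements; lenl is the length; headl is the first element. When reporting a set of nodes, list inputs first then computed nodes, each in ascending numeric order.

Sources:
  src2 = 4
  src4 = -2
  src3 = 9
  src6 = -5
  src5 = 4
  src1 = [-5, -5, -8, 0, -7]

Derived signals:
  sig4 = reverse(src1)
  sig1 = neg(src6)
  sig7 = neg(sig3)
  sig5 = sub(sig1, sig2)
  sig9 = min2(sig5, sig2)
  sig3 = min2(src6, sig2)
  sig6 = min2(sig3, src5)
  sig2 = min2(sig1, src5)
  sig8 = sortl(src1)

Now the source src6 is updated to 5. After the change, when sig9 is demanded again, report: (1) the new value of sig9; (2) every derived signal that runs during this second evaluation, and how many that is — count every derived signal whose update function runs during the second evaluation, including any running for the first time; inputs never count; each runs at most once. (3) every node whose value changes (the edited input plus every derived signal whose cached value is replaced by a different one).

First evaluation (everything demanded from the output):
  sig1 = neg(-5) = 5
  sig2 = min2(5, 4) = 4
  sig5 = sub(5, 4) = 1
  sig9 = min2(1, 4) = 1

Propagation after the edit:
  sig1: runs — src6 -5->5; result -5.
  sig2: runs — sig1 5->-5; result -5.
  sig5: runs — sig1 5->-5; sig2 4->-5; result 0.
  sig9: runs — sig5 1->0; sig2 4->-5; result -5.

New value of sig9: -5.
Derived signals that run: sig1, sig2, sig5, sig9 — 4 in total.
Values that change: src6, sig1, sig2, sig5, sig9.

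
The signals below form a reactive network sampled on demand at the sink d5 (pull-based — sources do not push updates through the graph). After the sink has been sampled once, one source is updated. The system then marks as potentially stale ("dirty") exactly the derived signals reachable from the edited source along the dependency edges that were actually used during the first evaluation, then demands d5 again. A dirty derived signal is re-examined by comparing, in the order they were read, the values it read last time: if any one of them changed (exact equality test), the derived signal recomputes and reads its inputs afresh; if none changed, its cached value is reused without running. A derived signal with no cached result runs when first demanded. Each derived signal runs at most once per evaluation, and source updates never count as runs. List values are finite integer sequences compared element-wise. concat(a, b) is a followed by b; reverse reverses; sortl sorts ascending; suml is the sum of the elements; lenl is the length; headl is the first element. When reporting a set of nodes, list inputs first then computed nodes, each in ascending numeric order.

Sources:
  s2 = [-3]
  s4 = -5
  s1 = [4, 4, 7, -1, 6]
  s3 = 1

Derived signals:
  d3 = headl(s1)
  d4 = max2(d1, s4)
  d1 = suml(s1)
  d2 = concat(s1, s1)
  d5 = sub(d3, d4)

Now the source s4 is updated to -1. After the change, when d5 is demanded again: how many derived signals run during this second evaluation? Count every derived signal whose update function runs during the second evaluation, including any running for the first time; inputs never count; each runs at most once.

Run set: d4 (1 run).
The important point: d4 recomputes to an identical value, and the output ends up unchanged.

Initial pass — values computed on the first demand:
  d1 = suml([4, 4, 7, -1, 6]) = 20
  d3 = headl([4, 4, 7, -1, 6]) = 4
  d4 = max2(20, -5) = 20
  d5 = sub(4, 20) = -16

Second demand — change propagation:
  d4: re-runs because s4 -5->-1; new result 20 (unchanged).
  d5: re-examined; everything it read last time is the same (d3 unchanged, d4 unchanged) — cache -16 kept, no run.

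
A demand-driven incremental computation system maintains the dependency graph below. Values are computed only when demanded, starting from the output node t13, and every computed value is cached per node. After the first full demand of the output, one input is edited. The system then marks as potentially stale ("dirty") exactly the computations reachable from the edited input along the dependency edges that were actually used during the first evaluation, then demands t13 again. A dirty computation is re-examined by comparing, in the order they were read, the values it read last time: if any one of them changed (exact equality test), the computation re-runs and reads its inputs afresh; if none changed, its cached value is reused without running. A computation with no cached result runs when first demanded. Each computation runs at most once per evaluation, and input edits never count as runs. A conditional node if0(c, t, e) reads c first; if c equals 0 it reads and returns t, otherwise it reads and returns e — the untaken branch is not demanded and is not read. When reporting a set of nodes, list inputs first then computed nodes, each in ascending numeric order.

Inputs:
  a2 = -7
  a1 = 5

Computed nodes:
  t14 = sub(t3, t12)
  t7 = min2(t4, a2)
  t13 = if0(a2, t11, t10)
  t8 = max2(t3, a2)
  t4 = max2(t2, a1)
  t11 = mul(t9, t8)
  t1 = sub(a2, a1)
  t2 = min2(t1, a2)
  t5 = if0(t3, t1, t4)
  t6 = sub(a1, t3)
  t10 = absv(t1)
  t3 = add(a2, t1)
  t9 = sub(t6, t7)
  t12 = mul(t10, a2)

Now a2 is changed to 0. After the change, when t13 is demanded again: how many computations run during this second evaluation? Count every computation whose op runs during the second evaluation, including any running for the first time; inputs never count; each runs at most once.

First evaluation (everything demanded from the output):
  t1 = sub(-7, 5) = -12
  t10 = absv(-12) = 12
  t13 = if0(a2=-7 -> else branch t10) = 12

Propagation after the edit:
  t1: runs — a2 -7->0; result -5.
  t2: demanded for the first time — runs, produces -5.
  t3: demanded for the first time — runs, produces -5.
  t4: demanded for the first time — runs, produces 5.
  t6: demanded for the first time — runs, produces 10.
  t7: demanded for the first time — runs, produces 0.
  t8: demanded for the first time — runs, produces 0.
  t9: demanded for the first time — runs, produces 10.
  t10: marked dirty but never re-examined — demand shifted away from it.
  t11: demanded for the first time — runs, produces 0.
  t13: runs — a2 -7->0; result 0.

Key observation: a condition flipped, so demand moved to the other branch — t10 is never re-examined.

Computations that run: t1, t2, t3, t4, t6, t7, t8, t9, t11, t13 — 10 in total.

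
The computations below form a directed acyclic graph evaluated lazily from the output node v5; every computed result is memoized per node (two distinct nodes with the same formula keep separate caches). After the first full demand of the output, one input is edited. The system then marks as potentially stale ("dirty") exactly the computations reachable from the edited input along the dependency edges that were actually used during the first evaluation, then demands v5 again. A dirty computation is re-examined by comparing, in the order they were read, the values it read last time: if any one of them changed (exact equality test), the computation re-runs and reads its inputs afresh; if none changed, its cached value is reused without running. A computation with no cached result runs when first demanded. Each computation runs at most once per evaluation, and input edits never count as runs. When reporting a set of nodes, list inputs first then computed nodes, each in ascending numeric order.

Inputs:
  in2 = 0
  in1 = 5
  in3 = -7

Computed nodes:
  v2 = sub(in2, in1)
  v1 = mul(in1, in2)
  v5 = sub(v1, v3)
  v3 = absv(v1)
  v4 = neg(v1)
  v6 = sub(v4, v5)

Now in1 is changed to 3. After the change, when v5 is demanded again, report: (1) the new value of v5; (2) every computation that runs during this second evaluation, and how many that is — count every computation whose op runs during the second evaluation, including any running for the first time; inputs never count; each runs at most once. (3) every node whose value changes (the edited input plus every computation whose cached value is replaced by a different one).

Demanding v5 again yields 0.
1 computations run: v1.
The nodes whose values change: in1.
Note the absorption at v1: it re-runs yet its value is the same, leaving the output's value untouched.

First demand of the output computes:
  v1 = mul(5, 0) = 0
  v3 = absv(0) = 0
  v5 = sub(0, 0) = 0

After the edit, cleaning proceeds:
  v1: a read changed (in1 5->3) — executes, giving 0 — identical to its old value.
  v3: dirty, but its reads are unchanged (v1 unchanged); cached 0 stands.
  v5: dirty, but its reads are unchanged (v1 unchanged, v3 unchanged); cached 0 stands.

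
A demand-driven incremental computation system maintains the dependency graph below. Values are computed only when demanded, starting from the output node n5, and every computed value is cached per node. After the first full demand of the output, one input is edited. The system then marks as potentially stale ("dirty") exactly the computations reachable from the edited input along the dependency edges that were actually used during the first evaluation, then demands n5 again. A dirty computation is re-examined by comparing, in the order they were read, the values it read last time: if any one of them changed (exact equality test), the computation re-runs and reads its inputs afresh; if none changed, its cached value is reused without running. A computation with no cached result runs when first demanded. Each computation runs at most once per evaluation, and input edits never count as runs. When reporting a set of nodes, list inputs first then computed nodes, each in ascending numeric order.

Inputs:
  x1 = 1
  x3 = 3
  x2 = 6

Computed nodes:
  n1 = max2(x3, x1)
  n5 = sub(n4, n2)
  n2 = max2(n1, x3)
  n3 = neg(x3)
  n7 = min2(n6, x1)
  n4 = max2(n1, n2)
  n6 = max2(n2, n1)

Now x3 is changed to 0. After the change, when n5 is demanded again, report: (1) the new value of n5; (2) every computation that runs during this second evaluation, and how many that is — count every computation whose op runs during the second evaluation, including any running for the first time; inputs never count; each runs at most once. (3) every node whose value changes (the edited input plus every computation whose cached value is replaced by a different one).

First evaluation (everything demanded from the output):
  n1 = max2(3, 1) = 3
  n2 = max2(3, 3) = 3
  n4 = max2(3, 3) = 3
  n5 = sub(3, 3) = 0

Propagation after the edit:
  n1: runs — x3 3->0; result 1.
  n2: runs — n1 3->1; x3 3->0; result 1.
  n4: runs — n1 3->1; n2 3->1; result 1.
  n5: runs — n4 3->1; n2 3->1; result 0 (same value as before).

New value of n5: 0.
Computations that run: n1, n2, n4, n5 — 4 in total.
Values that change: x3, n1, n2, n4.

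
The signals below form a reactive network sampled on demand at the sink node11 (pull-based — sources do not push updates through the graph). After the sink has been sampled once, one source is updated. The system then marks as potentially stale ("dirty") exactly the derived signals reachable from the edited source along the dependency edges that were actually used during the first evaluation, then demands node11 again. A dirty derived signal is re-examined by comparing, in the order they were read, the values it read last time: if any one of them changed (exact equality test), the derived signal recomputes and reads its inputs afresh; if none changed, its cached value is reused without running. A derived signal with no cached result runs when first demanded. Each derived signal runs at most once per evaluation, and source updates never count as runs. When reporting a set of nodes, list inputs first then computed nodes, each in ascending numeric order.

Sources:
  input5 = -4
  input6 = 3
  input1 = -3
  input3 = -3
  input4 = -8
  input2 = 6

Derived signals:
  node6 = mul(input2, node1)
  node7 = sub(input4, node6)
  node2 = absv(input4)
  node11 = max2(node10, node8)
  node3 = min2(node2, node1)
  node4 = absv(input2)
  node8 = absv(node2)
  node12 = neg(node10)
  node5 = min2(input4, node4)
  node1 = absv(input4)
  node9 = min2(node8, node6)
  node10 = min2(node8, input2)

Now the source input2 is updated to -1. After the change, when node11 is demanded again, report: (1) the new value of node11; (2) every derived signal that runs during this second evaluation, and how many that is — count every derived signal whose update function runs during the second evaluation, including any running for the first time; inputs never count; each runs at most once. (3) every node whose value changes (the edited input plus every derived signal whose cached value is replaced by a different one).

node11 now evaluates to 8.
Run set: node10, node11 (2 run).
Changed values: input2, node10.

Initial pass — values computed on the first demand:
  node2 = absv(-8) = 8
  node8 = absv(8) = 8
  node10 = min2(8, 6) = 6
  node11 = max2(6, 8) = 8

Second demand — change propagation:
  node10: re-runs because input2 6->-1; new result -1.
  node11: re-runs because node10 6->-1; new result 8 (unchanged).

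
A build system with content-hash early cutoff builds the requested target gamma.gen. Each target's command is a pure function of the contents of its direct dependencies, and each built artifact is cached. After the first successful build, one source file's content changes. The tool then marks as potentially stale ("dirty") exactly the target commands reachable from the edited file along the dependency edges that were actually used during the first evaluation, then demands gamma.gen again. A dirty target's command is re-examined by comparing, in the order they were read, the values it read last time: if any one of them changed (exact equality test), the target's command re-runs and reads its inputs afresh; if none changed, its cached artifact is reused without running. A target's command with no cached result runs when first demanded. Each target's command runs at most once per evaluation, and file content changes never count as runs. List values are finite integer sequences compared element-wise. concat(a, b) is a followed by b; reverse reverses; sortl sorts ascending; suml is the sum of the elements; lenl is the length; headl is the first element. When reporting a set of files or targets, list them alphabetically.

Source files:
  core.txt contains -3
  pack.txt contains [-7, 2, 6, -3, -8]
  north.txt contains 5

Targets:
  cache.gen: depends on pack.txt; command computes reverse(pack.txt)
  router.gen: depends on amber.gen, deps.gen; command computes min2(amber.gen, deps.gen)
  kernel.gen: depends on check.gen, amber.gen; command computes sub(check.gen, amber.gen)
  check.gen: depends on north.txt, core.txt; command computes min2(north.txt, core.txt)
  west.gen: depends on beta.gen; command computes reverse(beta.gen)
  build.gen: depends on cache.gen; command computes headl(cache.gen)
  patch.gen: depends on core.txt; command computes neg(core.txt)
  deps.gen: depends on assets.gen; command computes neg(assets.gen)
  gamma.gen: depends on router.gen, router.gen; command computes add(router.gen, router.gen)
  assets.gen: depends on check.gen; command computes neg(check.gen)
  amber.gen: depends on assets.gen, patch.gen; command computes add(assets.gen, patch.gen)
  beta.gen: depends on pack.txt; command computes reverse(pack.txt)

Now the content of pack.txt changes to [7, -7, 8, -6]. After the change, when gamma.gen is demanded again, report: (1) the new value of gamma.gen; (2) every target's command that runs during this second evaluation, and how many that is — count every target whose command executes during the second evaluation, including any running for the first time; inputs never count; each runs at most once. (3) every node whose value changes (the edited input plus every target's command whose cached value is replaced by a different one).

First evaluation (everything demanded from the output):
  check.gen = min2(5, -3) = -3
  assets.gen = neg(-3) = 3
  deps.gen = neg(3) = -3
  patch.gen = neg(-3) = 3
  amber.gen = add(3, 3) = 6
  router.gen = min2(6, -3) = -3
  gamma.gen = add(-3, -3) = -6

Propagation after the edit:
  pack.txt feeds no computation that the output demands — nothing is marked dirty and nothing runs.

Key observation: pack.txt is never demanded by the output, so the edit triggers no recomputation at all.

New value of gamma.gen: -6.
Target commands that run: none — 0 in total.
Values that change: pack.txt.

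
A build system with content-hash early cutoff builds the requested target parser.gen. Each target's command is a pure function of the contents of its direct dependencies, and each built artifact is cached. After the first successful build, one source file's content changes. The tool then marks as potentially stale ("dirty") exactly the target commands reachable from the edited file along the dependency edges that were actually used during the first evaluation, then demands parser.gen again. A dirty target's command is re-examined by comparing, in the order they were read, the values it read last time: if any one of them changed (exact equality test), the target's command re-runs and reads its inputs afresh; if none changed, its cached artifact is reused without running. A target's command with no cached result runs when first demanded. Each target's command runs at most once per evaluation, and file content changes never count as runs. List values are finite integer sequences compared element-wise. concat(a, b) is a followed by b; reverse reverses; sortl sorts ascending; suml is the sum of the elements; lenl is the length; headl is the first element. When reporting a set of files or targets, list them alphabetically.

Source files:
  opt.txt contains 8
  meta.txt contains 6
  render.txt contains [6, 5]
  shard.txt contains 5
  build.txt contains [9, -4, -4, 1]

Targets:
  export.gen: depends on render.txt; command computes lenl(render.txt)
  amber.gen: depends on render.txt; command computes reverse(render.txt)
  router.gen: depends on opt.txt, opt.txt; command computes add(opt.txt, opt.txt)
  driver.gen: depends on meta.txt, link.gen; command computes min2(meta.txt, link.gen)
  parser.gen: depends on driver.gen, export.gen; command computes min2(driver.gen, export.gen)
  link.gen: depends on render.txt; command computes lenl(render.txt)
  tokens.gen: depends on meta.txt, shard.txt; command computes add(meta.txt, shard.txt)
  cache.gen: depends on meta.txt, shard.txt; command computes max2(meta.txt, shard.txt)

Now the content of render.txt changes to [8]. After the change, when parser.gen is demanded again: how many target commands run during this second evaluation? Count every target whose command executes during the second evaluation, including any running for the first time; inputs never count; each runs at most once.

Target commands that run: driver.gen, export.gen, link.gen, parser.gen — 4 in total.

First evaluation (everything demanded from the output):
  export.gen = lenl([6, 5]) = 2
  link.gen = lenl([6, 5]) = 2
  driver.gen = min2(6, 2) = 2
  parser.gen = min2(2, 2) = 2

Propagation after the edit:
  export.gen: runs — render.txt [6, 5]->[8]; result 1.
  link.gen: runs — render.txt [6, 5]->[8]; result 1.
  driver.gen: runs — link.gen 2->1; result 1.
  parser.gen: runs — driver.gen 2->1; export.gen 2->1; result 1.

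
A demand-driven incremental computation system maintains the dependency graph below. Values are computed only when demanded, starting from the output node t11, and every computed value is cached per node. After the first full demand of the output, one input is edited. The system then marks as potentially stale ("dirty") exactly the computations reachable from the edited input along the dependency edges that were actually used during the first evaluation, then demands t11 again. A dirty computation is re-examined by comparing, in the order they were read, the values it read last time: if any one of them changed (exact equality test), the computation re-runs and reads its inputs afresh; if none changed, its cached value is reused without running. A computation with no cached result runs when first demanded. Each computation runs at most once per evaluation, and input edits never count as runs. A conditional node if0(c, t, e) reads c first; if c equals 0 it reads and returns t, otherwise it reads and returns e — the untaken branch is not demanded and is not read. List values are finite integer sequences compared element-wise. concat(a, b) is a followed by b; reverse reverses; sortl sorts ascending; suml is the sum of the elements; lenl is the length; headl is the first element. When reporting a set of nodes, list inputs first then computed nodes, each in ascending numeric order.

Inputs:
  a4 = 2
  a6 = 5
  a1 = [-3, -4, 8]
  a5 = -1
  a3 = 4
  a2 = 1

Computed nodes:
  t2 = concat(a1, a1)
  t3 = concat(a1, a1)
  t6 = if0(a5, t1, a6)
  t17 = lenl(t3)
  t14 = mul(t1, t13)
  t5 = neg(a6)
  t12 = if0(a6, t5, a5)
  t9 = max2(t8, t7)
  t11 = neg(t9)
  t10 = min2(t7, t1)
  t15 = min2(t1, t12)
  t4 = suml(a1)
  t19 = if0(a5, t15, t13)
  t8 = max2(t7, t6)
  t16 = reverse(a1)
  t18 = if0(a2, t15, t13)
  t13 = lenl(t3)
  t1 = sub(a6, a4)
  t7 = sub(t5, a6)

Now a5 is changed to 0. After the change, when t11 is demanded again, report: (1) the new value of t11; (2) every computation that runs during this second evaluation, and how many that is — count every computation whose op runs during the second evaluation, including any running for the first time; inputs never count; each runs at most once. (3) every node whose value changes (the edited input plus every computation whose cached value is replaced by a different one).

New value of t11: -3.
Computations that run: t1, t6, t8, t9, t11 — 5 in total.
Values that change: a5, t6, t8, t9, t11.
Key observation: a condition flipped, so demand reaches new nodes — t1 runs for the first time.

First evaluation (everything demanded from the output):
  t5 = neg(5) = -5
  t6 = if0(a5=-1 -> else branch a6) = 5
  t7 = sub(-5, 5) = -10
  t8 = max2(-10, 5) = 5
  t9 = max2(5, -10) = 5
  t11 = neg(5) = -5

Propagation after the edit:
  t1: demanded for the first time — runs, produces 3.
  t6: runs — a5 -1->0; result 3.
  t8: runs — t6 5->3; result 3.
  t9: runs — t8 5->3; result 3.
  t11: runs — t9 5->3; result -3.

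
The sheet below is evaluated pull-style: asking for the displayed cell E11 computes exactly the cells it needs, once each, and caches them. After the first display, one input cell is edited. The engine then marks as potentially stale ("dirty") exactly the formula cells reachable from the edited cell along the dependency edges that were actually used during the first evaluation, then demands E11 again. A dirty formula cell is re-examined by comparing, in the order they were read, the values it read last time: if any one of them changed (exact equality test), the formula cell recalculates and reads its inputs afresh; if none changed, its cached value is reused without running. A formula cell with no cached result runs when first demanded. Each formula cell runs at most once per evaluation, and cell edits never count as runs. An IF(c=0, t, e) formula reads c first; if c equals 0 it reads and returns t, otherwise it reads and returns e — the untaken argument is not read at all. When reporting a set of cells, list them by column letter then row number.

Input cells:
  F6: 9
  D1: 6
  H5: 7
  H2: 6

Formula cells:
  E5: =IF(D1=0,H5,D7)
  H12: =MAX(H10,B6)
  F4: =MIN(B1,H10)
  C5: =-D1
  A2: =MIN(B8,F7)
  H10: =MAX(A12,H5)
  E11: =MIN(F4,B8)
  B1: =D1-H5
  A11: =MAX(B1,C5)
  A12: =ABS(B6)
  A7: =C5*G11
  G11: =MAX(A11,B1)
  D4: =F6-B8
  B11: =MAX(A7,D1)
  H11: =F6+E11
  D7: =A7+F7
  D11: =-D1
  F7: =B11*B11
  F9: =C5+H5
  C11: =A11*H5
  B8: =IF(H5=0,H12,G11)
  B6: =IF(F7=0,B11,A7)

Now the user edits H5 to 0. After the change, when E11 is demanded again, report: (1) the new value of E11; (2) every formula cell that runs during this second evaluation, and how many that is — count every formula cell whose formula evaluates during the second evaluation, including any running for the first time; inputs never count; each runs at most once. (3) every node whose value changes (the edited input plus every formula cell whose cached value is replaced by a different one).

Demanding E11 again yields 6.
12 formula cells run: A7, A11, A12, B1, B6, B8, B11, E11, F4, G11, H10, H12.
The nodes whose values change: A7, A11, A12, B1, B6, B8, E11, F4, G11, H5, H10.
Note the branch switch — H12 had no cache and runs now for the first time.

First demand of the output computes:
  B1 = 6 - 7 = -1
  C5 = -(6) = -6
  A11 = MAX(-1, -6) = -1
  G11 = MAX(-1, -1) = -1
  A7 = -6 * -1 = 6
  B8 = IF(H5=0: H5=7 -> else branch G11) = -1
  B11 = MAX(6, 6) = 6
  F7 = 6 * 6 = 36
  B6 = IF(F7=0: F7=36 -> else branch A7) = 6
  A12 = ABS(6) = 6
  H10 = MAX(6, 7) = 7
  F4 = MIN(-1, 7) = -1
  E11 = MIN(-1, -1) = -1

After the edit, cleaning proceeds:
  B1: a read changed (H5 7->0) — executes, giving 6.
  A11: a read changed (B1 -1->6) — executes, giving 6.
  G11: a read changed (A11 -1->6; B1 -1->6) — executes, giving 6.
  A7: a read changed (G11 -1->6) — executes, giving -36.
  B11: a read changed (A7 6->-36) — executes, giving 6 — identical to its old value.
  F7: dirty, but its reads are unchanged (B11 unchanged, B11 unchanged); cached 36 stands.
  B6: a read changed (A7 6->-36) — executes, giving -36.
  A12: a read changed (B6 6->-36) — executes, giving 36.
  H10: a read changed (A12 6->36; H5 7->0) — executes, giving 36.
  F4: a read changed (B1 -1->6; H10 7->36) — executes, giving 6.
  H12: had never run; runs now, result 36.
  B8: a read changed (H5 7->0; G11 -1->6) — executes, giving 36.
  E11: a read changed (F4 -1->6; B8 -1->36) — executes, giving 6.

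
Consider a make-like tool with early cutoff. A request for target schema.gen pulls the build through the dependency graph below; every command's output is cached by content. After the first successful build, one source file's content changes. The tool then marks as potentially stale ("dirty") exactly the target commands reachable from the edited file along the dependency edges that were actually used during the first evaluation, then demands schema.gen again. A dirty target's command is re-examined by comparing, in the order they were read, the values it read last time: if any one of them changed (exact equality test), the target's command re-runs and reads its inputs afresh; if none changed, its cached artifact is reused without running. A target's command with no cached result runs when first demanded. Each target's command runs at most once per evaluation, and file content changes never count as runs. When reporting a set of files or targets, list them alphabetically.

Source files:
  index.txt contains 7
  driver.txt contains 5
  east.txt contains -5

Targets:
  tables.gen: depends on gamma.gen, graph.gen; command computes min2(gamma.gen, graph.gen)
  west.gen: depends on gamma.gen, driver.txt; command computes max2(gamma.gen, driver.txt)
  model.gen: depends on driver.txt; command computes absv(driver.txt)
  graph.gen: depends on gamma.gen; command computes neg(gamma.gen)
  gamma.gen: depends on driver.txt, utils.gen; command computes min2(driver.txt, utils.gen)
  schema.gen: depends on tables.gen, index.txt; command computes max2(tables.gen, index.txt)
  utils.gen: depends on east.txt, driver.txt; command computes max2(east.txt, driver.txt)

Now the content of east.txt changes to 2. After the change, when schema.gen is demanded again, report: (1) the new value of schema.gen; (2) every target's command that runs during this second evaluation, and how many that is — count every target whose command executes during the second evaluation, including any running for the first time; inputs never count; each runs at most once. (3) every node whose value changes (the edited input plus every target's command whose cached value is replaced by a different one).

First demand of the output computes:
  utils.gen = max2(-5, 5) = 5
  gamma.gen = min2(5, 5) = 5
  graph.gen = neg(5) = -5
  tables.gen = min2(5, -5) = -5
  schema.gen = max2(-5, 7) = 7

After the edit, cleaning proceeds:
  utils.gen: a read changed (east.txt -5->2) — executes, giving 5 — identical to its old value.
  gamma.gen: dirty, but its reads are unchanged (driver.txt unchanged, utils.gen unchanged); cached 5 stands.
  graph.gen: dirty, but its reads are unchanged (gamma.gen unchanged); cached -5 stands.
  tables.gen: dirty, but its reads are unchanged (gamma.gen unchanged, graph.gen unchanged); cached -5 stands.
  schema.gen: dirty, but its reads are unchanged (tables.gen unchanged, index.txt unchanged); cached 7 stands.

Note the absorption at utils.gen: it re-runs yet its value is the same, leaving the output's value untouched.

Demanding schema.gen again yields 7.
1 target commands run: utils.gen.
The nodes whose values change: east.txt.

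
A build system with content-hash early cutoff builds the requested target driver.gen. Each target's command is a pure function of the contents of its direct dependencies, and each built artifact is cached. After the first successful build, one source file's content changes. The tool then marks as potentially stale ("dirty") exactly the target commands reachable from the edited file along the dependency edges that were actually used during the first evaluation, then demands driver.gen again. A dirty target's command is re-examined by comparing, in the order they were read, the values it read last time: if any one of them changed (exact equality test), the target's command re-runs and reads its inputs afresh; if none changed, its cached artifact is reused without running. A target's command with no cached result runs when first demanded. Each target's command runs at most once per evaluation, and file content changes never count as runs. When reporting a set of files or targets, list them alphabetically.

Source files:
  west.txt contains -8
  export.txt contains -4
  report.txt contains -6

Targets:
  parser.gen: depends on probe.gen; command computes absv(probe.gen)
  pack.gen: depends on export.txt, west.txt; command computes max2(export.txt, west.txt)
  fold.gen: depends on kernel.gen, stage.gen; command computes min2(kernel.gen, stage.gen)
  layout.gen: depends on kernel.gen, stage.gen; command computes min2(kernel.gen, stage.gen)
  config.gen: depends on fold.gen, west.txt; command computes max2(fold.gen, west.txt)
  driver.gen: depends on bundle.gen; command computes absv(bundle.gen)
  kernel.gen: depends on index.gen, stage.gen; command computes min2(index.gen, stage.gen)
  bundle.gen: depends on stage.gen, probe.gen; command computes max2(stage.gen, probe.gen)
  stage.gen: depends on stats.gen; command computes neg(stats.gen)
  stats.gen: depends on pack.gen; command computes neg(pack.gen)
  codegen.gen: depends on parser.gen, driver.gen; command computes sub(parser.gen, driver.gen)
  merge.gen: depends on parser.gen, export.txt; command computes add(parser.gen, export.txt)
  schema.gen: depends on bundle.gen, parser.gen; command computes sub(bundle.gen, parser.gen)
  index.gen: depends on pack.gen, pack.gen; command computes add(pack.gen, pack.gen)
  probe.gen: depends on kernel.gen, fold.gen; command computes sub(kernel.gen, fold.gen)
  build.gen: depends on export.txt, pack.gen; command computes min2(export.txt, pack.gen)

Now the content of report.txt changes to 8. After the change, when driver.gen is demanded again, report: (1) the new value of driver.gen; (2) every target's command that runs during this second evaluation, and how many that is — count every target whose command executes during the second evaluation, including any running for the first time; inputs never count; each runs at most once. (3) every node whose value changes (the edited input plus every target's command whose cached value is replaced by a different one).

New value of driver.gen: 0.
Target commands that run: none — 0 in total.
Values that change: report.txt.
Key observation: report.txt is never demanded by the output, so the edit triggers no recomputation at all.

First evaluation (everything demanded from the output):
  pack.gen = max2(-4, -8) = -4
  index.gen = add(-4, -4) = -8
  stats.gen = neg(-4) = 4
  stage.gen = neg(4) = -4
  kernel.gen = min2(-8, -4) = -8
  fold.gen = min2(-8, -4) = -8
  probe.gen = sub(-8, -8) = 0
  bundle.gen = max2(-4, 0) = 0
  driver.gen = absv(0) = 0

Propagation after the edit:
  report.txt feeds no computation that the output demands — nothing is marked dirty and nothing runs.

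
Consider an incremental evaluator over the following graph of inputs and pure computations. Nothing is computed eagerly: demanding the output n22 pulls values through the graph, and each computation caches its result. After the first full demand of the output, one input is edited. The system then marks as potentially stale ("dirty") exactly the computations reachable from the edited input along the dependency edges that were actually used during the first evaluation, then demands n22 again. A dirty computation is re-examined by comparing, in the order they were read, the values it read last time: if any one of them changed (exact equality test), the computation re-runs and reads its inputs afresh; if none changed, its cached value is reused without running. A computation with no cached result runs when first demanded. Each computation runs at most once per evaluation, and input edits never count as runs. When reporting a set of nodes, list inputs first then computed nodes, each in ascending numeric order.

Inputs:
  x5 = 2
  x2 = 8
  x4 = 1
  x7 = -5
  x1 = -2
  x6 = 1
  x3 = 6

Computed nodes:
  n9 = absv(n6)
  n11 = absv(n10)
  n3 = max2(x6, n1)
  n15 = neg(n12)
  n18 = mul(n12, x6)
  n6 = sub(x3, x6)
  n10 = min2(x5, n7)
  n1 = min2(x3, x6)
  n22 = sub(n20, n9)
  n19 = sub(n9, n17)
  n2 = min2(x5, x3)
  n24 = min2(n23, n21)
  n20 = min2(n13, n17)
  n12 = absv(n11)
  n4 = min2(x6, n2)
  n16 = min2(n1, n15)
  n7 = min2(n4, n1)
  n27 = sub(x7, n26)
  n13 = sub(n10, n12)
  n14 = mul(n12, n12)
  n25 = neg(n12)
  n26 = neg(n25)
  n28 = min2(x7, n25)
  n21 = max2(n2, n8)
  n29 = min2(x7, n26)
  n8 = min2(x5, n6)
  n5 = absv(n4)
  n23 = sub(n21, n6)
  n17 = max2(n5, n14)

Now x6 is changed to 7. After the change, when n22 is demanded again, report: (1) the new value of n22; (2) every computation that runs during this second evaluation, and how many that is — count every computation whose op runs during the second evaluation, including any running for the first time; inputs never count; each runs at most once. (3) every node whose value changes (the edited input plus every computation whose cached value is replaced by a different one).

n22 now evaluates to -1.
Run set: n1, n4, n5, n6, n7, n9, n10, n11, n12, n13, n14, n17, n20, n22 (14 run).
Changed values: x6, n1, n4, n5, n6, n7, n9, n10, n11, n12, n14, n17, n22.

Initial pass — values computed on the first demand:
  n1 = min2(6, 1) = 1
  n2 = min2(2, 6) = 2
  n4 = min2(1, 2) = 1
  n5 = absv(1) = 1
  n6 = sub(6, 1) = 5
  n7 = min2(1, 1) = 1
  n9 = absv(5) = 5
  n10 = min2(2, 1) = 1
  n11 = absv(1) = 1
  n12 = absv(1) = 1
  n13 = sub(1, 1) = 0
  n14 = mul(1, 1) = 1
  n17 = max2(1, 1) = 1
  n20 = min2(0, 1) = 0
  n22 = sub(0, 5) = -5

Second demand — change propagation:
  n1: re-runs because x6 1->7; new result 6.
  n4: re-runs because x6 1->7; new result 2.
  n5: re-runs because n4 1->2; new result 2.
  n6: re-runs because x6 1->7; new result -1.
  n7: re-runs because n4 1->2; n1 1->6; new result 2.
  n9: re-runs because n6 5->-1; new result 1.
  n10: re-runs because n7 1->2; new result 2.
  n11: re-runs because n10 1->2; new result 2.
  n12: re-runs because n11 1->2; new result 2.
  n13: re-runs because n10 1->2; n12 1->2; new result 0 (unchanged).
  n14: re-runs because n12 1->2; n12 1->2; new result 4.
  n17: re-runs because n5 1->2; n14 1->4; new result 4.
  n20: re-runs because n17 1->4; new result 0 (unchanged).
  n22: re-runs because n9 5->1; new result -1.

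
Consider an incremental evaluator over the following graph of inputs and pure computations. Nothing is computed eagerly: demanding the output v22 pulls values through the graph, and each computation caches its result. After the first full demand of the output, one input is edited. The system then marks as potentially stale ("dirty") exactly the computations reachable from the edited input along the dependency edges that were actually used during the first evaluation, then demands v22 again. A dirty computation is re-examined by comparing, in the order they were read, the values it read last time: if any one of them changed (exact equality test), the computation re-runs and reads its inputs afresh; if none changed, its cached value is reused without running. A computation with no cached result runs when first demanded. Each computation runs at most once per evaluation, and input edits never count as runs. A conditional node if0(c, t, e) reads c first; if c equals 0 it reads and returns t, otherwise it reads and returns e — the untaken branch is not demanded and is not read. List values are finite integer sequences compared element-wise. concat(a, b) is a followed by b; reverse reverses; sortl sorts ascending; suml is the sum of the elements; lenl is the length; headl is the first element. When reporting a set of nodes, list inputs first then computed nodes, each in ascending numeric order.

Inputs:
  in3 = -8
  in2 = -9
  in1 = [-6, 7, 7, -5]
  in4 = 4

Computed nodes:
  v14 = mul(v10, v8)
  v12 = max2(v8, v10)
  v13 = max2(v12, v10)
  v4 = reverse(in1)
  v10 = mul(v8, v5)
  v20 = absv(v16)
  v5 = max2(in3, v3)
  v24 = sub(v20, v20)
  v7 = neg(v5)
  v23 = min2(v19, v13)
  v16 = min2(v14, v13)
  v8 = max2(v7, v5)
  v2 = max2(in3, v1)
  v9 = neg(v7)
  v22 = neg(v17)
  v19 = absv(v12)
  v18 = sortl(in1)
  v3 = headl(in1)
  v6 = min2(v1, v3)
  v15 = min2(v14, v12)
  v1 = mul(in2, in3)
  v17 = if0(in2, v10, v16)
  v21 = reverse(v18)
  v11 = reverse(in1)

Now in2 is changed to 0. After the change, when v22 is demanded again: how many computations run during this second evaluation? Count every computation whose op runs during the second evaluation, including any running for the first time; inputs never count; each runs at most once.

Run set: v17, v22 (2 run).

Initial pass — values computed on the first demand:
  v3 = headl([-6, 7, 7, -5]) = -6
  v5 = max2(-8, -6) = -6
  v7 = neg(-6) = 6
  v8 = max2(6, -6) = 6
  v10 = mul(6, -6) = -36
  v12 = max2(6, -36) = 6
  v13 = max2(6, -36) = 6
  v14 = mul(-36, 6) = -216
  v16 = min2(-216, 6) = -216
  v17 = if0(in2=-9 -> else branch v16) = -216
  v22 = neg(-216) = 216

Second demand — change propagation:
  v17: re-runs because in2 -9->0; new result -36.
  v22: re-runs because v17 -216->-36; new result 36.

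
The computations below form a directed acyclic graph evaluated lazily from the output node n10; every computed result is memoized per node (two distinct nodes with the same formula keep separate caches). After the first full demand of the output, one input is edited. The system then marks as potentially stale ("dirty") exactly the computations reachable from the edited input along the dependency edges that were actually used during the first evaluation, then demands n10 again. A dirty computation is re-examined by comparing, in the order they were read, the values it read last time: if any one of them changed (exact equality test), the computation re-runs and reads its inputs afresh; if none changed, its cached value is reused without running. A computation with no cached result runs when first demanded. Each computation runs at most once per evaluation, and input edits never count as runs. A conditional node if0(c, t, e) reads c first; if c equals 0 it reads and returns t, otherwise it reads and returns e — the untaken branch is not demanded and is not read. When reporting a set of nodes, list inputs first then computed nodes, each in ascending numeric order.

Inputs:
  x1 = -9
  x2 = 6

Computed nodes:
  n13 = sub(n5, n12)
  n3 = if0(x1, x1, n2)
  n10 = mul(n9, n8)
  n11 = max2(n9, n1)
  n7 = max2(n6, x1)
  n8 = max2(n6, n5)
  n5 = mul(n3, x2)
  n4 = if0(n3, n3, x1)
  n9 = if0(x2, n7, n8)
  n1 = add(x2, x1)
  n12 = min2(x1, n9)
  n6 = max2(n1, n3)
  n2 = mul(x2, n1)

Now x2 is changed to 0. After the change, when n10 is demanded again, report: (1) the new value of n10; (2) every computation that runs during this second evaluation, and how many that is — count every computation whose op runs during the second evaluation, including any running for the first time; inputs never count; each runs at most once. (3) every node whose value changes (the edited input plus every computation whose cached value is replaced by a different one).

First demand of the output computes:
  n1 = add(6, -9) = -3
  n2 = mul(6, -3) = -18
  n3 = if0(x1=-9 -> else branch n2) = -18
  n5 = mul(-18, 6) = -108
  n6 = max2(-3, -18) = -3
  n8 = max2(-3, -108) = -3
  n9 = if0(x2=6 -> else branch n8) = -3
  n10 = mul(-3, -3) = 9

After the edit, cleaning proceeds:
  n1: a read changed (x2 6->0) — executes, giving -9.
  n2: a read changed (x2 6->0; n1 -3->-9) — executes, giving 0.
  n3: a read changed (n2 -18->0) — executes, giving 0.
  n5: a read changed (n3 -18->0; x2 6->0) — executes, giving 0.
  n6: a read changed (n1 -3->-9; n3 -18->0) — executes, giving 0.
  n7: had never run; runs now, result 0.
  n8: a read changed (n6 -3->0; n5 -108->0) — executes, giving 0.
  n9: a read changed (x2 6->0; n8 -3->0) — executes, giving 0.
  n10: a read changed (n9 -3->0; n8 -3->0) — executes, giving 0.

Note the branch switch — n7 had no cache and runs now for the first time.

Demanding n10 again yields 0.
9 computations run: n1, n2, n3, n5, n6, n7, n8, n9, n10.
The nodes whose values change: x2, n1, n2, n3, n5, n6, n8, n9, n10.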